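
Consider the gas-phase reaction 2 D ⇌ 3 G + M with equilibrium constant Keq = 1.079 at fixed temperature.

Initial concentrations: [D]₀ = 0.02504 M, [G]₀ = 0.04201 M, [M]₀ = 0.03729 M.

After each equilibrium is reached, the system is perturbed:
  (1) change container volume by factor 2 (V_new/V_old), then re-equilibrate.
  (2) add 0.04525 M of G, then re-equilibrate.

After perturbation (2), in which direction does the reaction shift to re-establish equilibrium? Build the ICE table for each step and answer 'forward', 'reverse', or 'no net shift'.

Direction: reverse

Q₀ = 0.004409 vs Keq = 1.079 ⇒ Q<K, forward
Step 1:
                   D          G          M
  Initial    0.02504    0.04201    0.03729
  Change    -0.02087     0.0313    0.01043
  Equil     0.004174    0.07331    0.04772
  solve Keq expr → x = 0.01043; check Q = 1.079
Then change container volume by factor 2 (V_new/V_old).
Step 2:
                   D          G          M
  Initial   0.002087    0.03665    0.02386
  Change  -9.6967e-04   0.001454 4.8483e-04
  Equil     0.001117    0.03811    0.02435
  solve Keq expr → x = 4.8483e-04; check Q = 1.079
Then add 0.04525 M of G.
Step 3:
                   D          G          M
  Initial   0.001117    0.08336    0.02435
  Change    0.002207   -0.00331  -0.001103
  Equil     0.003324    0.08005    0.02324
  solve Keq expr → x = -0.001103; check Q = 1.079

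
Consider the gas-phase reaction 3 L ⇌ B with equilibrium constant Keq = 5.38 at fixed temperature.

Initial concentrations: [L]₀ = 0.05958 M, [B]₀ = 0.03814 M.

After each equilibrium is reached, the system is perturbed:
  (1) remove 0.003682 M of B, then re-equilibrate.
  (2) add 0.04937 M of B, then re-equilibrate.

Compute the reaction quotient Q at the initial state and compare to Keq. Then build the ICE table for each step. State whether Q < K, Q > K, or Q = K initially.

Q₀ = 180.3 vs Keq = 5.38 ⇒ Q>K, reverse
Step 1:
                    L           B
  init        0.05958     0.03814
  Δ           0.07504    -0.02501
  eq           0.1346     0.01313
  solve Keq expr → x = -0.02501; check Q = 5.38
Then remove 0.003682 M of B.
Step 2:
                    L           B
  init         0.1346    0.009444
  Δ         -0.006007    0.002002
  eq           0.1286     0.01145
  solve Keq expr → x = 0.002002; check Q = 5.38
Then add 0.04937 M of B.
Step 3:
                    L           B
  init         0.1286     0.06082
  Δ           0.06511     -0.0217
  eq           0.1937     0.03911
  solve Keq expr → x = -0.0217; check Q = 5.38

Q₀ = 180.3; Q > K (proceeds reverse)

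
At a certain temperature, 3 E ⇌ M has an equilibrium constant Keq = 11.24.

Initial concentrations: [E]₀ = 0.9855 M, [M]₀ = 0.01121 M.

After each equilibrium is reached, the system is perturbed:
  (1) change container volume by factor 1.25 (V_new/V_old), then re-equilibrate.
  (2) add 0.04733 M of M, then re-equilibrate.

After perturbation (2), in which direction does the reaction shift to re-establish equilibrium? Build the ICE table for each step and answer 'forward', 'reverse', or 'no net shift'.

Direction: reverse

Q₀ = 0.01171 vs Keq = 11.24 ⇒ Q<K, forward
Step 1:
                  E         M
  Initial    0.9855   0.01121
  Change    -0.7056    0.2352
  Equil      0.2799    0.2464
  solve Keq expr → x = 0.2352; check Q = 11.24
Then change container volume by factor 1.25 (V_new/V_old).
Step 2:
                  E         M
  Initial    0.2239    0.1971
  Change    0.03125  -0.01042
  Equil      0.2552    0.1867
  solve Keq expr → x = -0.01042; check Q = 11.24
Then add 0.04733 M of M.
Step 3:
                  E         M
  Initial    0.2552     0.234
  Change    0.01763 -0.005878
  Equil      0.2728    0.2282
  solve Keq expr → x = -0.005878; check Q = 11.24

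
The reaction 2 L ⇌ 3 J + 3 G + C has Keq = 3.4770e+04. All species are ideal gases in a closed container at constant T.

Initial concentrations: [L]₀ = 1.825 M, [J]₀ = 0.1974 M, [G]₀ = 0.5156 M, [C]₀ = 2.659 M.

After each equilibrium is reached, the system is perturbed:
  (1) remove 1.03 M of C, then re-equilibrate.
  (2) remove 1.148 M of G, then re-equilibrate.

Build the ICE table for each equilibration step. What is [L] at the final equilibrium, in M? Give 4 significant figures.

[L]_eq = 0.1062 M

Q₀ = 8.4173e-04 vs Keq = 3.4770e+04 ⇒ Q<K, forward
Step 1:
                  L         J         G         C
  init        1.825    0.1974    0.5156     2.659
  Δ          -1.613     2.419     2.419    0.8063
  eq         0.2124     2.616     2.935     3.465
  solve Keq expr → x = 0.8063; check Q = 3.4770e+04
Then remove 1.03 M of C.
Step 2:
                  L         J         G         C
  init       0.2124     2.616     2.935     2.435
  Δ        -0.02616   0.03924   0.03924   0.01308
  eq         0.1862     2.656     2.974     2.448
  solve Keq expr → x = 0.01308; check Q = 3.4770e+04
Then remove 1.148 M of G.
Step 3:
                  L         J         G         C
  init       0.1862     2.656     1.826     2.448
  Δ        -0.08004    0.1201    0.1201   0.04002
  eq         0.1062     2.776     1.946     2.488
  solve Keq expr → x = 0.04002; check Q = 3.4770e+04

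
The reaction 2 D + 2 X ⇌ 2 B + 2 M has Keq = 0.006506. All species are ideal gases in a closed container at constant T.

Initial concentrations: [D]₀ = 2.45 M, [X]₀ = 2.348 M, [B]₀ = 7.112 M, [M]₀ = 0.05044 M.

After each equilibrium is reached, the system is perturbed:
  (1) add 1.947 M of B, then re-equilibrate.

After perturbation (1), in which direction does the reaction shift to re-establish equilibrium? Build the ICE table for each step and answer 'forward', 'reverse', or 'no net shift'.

Q₀ = 0.003889 vs Keq = 0.006506 ⇒ Q<K, forward
Step 1:
                   D          X          B          M
  I             2.45      2.348      7.112    0.05044
  C         -0.01392   -0.01392    0.01392    0.01392
  E            2.436      2.334      7.126    0.06436
  solve Keq expr → x = 0.006961; check Q = 0.006506
Then add 1.947 M of B.
Step 2:
                   D          X          B          M
  I            2.436      2.334      9.073    0.06436
  C          0.01318    0.01318   -0.01318   -0.01318
  E            2.449      2.347       9.06    0.05118
  solve Keq expr → x = -0.006588; check Q = 0.006506

Direction: reverse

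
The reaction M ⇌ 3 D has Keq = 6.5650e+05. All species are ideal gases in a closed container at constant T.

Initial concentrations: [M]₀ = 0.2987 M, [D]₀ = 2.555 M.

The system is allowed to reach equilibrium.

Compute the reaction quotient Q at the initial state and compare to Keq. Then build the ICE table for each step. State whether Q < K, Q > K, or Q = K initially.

Q₀ = 55.84; Q < K (proceeds forward)

Q₀ = 55.84 vs Keq = 6.5650e+05 ⇒ Q<K, forward
Step 1:
                   M          D
  init        0.2987      2.555
  Δ          -0.2986     0.8959
  eq      6.2599e-05      3.451
  solve Keq expr → x = 0.2986; check Q = 6.5650e+05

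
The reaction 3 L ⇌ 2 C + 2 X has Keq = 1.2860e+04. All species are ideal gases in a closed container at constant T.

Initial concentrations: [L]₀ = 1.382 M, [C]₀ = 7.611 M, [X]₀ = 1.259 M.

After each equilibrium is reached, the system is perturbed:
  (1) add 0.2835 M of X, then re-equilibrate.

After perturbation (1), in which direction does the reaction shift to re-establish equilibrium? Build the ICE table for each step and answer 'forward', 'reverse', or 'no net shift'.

Q₀ = 34.79 vs Keq = 1.2860e+04 ⇒ Q<K, forward
Step 1:
                   L          C          X
  I            1.382      7.611      1.259
  C           -1.104     0.7358     0.7358
  E           0.2783      8.347      1.995
  solve Keq expr → x = 0.3679; check Q = 1.2860e+04
Then add 0.2835 M of X.
Step 2:
                   L          C          X
  I           0.2783      8.347      2.278
  C          0.02397   -0.01598   -0.01598
  E           0.3023      8.331      2.262
  solve Keq expr → x = -0.00799; check Q = 1.2860e+04

Direction: reverse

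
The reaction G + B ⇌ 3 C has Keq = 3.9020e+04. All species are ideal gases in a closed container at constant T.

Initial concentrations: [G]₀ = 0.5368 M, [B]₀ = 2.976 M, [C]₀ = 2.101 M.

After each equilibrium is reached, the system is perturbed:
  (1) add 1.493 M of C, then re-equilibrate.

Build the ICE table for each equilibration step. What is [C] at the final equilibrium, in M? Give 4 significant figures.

[C]_eq = 5.2 M

Q₀ = 5.805 vs Keq = 3.9020e+04 ⇒ Q<K, forward
Step 1:
                  G         B         C
  I          0.5368     2.976     2.101
  C         -0.5363   -0.5363     1.609
  E       5.3631e-04      2.44      3.71
  solve Keq expr → x = 0.5363; check Q = 3.9020e+04
Then add 1.493 M of C.
Step 2:
                  G         B         C
  I       5.3631e-04      2.44     5.203
  C       9.4009e-04 9.4009e-04  -0.00282
  E        0.001476     2.441       5.2
  solve Keq expr → x = -9.4009e-04; check Q = 3.9020e+04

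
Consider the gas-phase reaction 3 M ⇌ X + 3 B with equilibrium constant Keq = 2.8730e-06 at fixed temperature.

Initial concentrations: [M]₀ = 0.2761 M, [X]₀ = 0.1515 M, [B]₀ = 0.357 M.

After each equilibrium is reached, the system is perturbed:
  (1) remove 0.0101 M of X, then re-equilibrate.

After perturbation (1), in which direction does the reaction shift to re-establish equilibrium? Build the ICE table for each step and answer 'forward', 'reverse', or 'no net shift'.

Direction: forward

Q₀ = 0.3275 vs Keq = 2.8730e-06 ⇒ Q>K, reverse
Step 1:
                  M         X         B
  Initial    0.2761    0.1515     0.357
  Change     0.3319   -0.1106   -0.3319
  Equil       0.608   0.04086   0.02509
  solve Keq expr → x = -0.1106; check Q = 2.8730e-06
Then remove 0.0101 M of X.
Step 2:
                  M         X         B
  Initial     0.608   0.03076   0.02509
  Change  -0.002179 7.2630e-04  0.002179
  Equil      0.6058   0.03149   0.02727
  solve Keq expr → x = 7.2630e-04; check Q = 2.8730e-06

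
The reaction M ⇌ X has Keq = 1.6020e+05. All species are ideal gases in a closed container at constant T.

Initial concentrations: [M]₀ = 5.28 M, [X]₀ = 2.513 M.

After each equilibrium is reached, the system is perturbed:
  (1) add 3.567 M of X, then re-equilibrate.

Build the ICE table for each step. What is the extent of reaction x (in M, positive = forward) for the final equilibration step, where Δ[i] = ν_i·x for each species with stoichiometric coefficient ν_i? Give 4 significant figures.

x = -2.2266e-05 M

Q₀ = 0.4759 vs Keq = 1.6020e+05 ⇒ Q<K, forward
Step 1:
                  M         X
  I            5.28     2.513
  C           -5.28      5.28
  E       4.8645e-05     7.793
  solve Keq expr → x = 5.28; check Q = 1.6020e+05
Then add 3.567 M of X.
Step 2:
                  M         X
  I       4.8645e-05     11.36
  C       2.2266e-05 -2.2266e-05
  E       7.0911e-05     11.36
  solve Keq expr → x = -2.2266e-05; check Q = 1.6020e+05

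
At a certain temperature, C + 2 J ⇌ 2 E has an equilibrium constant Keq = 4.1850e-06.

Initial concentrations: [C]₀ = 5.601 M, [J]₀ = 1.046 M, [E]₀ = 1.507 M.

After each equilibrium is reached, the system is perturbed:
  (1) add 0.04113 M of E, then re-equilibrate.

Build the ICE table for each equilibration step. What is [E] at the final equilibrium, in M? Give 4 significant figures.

Q₀ = 0.3706 vs Keq = 4.1850e-06 ⇒ Q>K, reverse
Step 1:
                   C          J          E
  Initial      5.601      1.046      1.507
  Change       0.747      1.494     -1.494
  Equil        6.348       2.54    0.01309
  solve Keq expr → x = -0.747; check Q = 4.1850e-06
Then add 0.04113 M of E.
Step 2:
                   C          J          E
  Initial      6.348       2.54    0.05422
  Change     0.02045     0.0409    -0.0409
  Equil        6.368      2.581    0.01332
  solve Keq expr → x = -0.02045; check Q = 4.1850e-06

[E]_eq = 0.01332 M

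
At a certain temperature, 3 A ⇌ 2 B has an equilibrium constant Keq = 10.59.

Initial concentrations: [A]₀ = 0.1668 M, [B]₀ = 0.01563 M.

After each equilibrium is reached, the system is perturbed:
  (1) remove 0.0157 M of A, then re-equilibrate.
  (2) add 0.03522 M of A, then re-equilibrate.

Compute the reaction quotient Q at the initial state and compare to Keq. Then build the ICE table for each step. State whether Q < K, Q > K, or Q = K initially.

Q₀ = 0.05264 vs Keq = 10.59 ⇒ Q<K, forward
Step 1:
                    A           B
  I            0.1668     0.01563
  C          -0.08687     0.05791
  E           0.07993     0.07354
  solve Keq expr → x = 0.02896; check Q = 10.59
Then remove 0.0157 M of A.
Step 2:
                    A           B
  I           0.06423     0.07354
  C           0.01053   -0.007019
  E           0.07476     0.06652
  solve Keq expr → x = -0.00351; check Q = 10.59
Then add 0.03522 M of A.
Step 3:
                    A           B
  I              0.11     0.06652
  C          -0.02377     0.01585
  E           0.08621     0.08237
  solve Keq expr → x = 0.007924; check Q = 10.59

Q₀ = 0.05264; Q < K (proceeds forward)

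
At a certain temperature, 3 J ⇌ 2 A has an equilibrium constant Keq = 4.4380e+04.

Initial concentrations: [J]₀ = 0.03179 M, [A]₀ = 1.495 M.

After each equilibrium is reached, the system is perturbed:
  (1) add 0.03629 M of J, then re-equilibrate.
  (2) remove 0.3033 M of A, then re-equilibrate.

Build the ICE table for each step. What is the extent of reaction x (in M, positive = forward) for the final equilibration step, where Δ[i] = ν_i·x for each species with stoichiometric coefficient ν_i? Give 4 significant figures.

x = 0.001698 M

Q₀ = 6.9568e+04 vs Keq = 4.4380e+04 ⇒ Q>K, reverse
Step 1:
                    J           A
  Initial     0.03179       1.495
  Change     0.005083   -0.003389
  Equil       0.03687       1.492
  solve Keq expr → x = -0.001694; check Q = 4.4380e+04
Then add 0.03629 M of J.
Step 2:
                    J           A
  Initial     0.07316       1.492
  Change      -0.0359     0.02393
  Equil       0.03727       1.516
  solve Keq expr → x = 0.01197; check Q = 4.4380e+04
Then remove 0.3033 M of A.
Step 3:
                    J           A
  Initial     0.03727       1.212
  Change    -0.005095    0.003396
  Equil       0.03217       1.216
  solve Keq expr → x = 0.001698; check Q = 4.4380e+04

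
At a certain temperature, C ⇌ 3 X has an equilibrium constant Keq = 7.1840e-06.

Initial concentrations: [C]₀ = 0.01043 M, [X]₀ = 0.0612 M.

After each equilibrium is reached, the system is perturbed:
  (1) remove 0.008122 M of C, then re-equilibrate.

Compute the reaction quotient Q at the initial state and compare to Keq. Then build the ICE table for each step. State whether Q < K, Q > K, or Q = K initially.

Q₀ = 0.02198 vs Keq = 7.1840e-06 ⇒ Q>K, reverse
Step 1:
                  C         X
  I         0.01043    0.0612
  C         0.01843  -0.05528
  E         0.02886  0.005918
  solve Keq expr → x = -0.01843; check Q = 7.1840e-06
Then remove 0.008122 M of C.
Step 2:
                  C         X
  I         0.02074  0.005918
  C       2.0014e-04 -6.0043e-04
  E         0.02094  0.005318
  solve Keq expr → x = -2.0014e-04; check Q = 7.1840e-06

Q₀ = 0.02198; Q > K (proceeds reverse)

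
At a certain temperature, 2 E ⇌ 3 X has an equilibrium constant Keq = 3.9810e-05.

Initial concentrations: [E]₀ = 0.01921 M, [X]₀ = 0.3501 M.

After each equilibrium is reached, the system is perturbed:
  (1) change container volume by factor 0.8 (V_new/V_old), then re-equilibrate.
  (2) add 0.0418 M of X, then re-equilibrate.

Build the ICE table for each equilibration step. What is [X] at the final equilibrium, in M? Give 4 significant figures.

[X]_eq = 0.01639 M

Q₀ = 116.3 vs Keq = 3.9810e-05 ⇒ Q>K, reverse
Step 1:
                  E         X
  Initial   0.01921    0.3501
  Change     0.2245   -0.3368
  Equil      0.2437   0.01332
  solve Keq expr → x = -0.1123; check Q = 3.9810e-05
Then change container volume by factor 0.8 (V_new/V_old).
Step 2:
                  E         X
  Initial    0.3047   0.01665
  Change  7.7830e-04 -0.001167
  Equil      0.3054   0.01549
  solve Keq expr → x = -3.8915e-04; check Q = 3.9810e-05
Then add 0.0418 M of X.
Step 3:
                  E         X
  Initial    0.3054   0.05729
  Change    0.02726  -0.04089
  Equil      0.3327   0.01639
  solve Keq expr → x = -0.01363; check Q = 3.9810e-05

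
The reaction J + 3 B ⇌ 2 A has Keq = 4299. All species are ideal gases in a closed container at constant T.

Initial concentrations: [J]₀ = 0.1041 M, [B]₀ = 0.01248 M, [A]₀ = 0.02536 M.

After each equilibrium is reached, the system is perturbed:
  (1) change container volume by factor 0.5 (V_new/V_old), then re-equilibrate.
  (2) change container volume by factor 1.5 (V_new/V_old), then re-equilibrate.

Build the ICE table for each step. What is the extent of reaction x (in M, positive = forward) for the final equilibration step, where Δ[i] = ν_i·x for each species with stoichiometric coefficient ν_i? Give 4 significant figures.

x = -9.1148e-04 M

Q₀ = 3178 vs Keq = 4299 ⇒ Q<K, forward
Step 1:
                  J         B         A
  Initial    0.1041   0.01248   0.02536
  Change  -3.2948e-04 -9.8843e-04 6.5895e-04
  Equil      0.1038   0.01149   0.02602
  solve Keq expr → x = 3.2948e-04; check Q = 4299
Then change container volume by factor 0.5 (V_new/V_old).
Step 2:
                  J         B         A
  Initial    0.2075   0.02298   0.05204
  Change  -0.002509 -0.007526  0.005017
  Equil       0.205   0.01546   0.05706
  solve Keq expr → x = 0.002509; check Q = 4299
Then change container volume by factor 1.5 (V_new/V_old).
Step 3:
                  J         B         A
  Initial    0.1367    0.0103   0.03804
  Change  9.1148e-04  0.002734 -0.001823
  Equil      0.1376   0.01304   0.03621
  solve Keq expr → x = -9.1148e-04; check Q = 4299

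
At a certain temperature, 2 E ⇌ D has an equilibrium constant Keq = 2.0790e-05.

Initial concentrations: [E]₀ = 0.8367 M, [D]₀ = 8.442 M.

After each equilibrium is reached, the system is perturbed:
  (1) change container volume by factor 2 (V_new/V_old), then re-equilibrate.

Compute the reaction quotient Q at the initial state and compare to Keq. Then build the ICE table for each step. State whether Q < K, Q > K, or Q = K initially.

Q₀ = 12.06; Q > K (proceeds reverse)

Q₀ = 12.06 vs Keq = 2.0790e-05 ⇒ Q>K, reverse
Step 1:
                  E         D
  I          0.8367     8.442
  C           16.87    -8.435
  E           17.71  0.006519
  solve Keq expr → x = -8.435; check Q = 2.0790e-05
Then change container volume by factor 2 (V_new/V_old).
Step 2:
                  E         D
  I           8.854  0.003259
  C        0.003257 -0.001629
  E           8.857  0.001631
  solve Keq expr → x = -0.001629; check Q = 2.0790e-05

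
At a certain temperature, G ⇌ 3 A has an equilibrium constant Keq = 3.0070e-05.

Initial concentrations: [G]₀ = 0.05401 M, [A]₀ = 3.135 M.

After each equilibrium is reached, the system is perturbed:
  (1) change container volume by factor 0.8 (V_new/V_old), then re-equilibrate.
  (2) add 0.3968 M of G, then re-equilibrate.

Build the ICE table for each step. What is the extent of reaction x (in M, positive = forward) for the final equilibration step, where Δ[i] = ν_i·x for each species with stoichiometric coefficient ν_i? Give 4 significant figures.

Q₀ = 570.5 vs Keq = 3.0070e-05 ⇒ Q>K, reverse
Step 1:
                    G           A
  I           0.05401       3.135
  C             1.034      -3.103
  E             1.088     0.03199
  solve Keq expr → x = -1.034; check Q = 3.0070e-05
Then change container volume by factor 0.8 (V_new/V_old).
Step 2:
                    G           A
  I              1.36     0.03998
  C          0.001837   -0.005511
  E             1.362     0.03447
  solve Keq expr → x = -0.001837; check Q = 3.0070e-05
Then add 0.3968 M of G.
Step 3:
                    G           A
  I             1.759     0.03447
  C          -0.00102    0.003059
  E             1.758     0.03753
  solve Keq expr → x = 0.00102; check Q = 3.0070e-05

x = 0.00102 M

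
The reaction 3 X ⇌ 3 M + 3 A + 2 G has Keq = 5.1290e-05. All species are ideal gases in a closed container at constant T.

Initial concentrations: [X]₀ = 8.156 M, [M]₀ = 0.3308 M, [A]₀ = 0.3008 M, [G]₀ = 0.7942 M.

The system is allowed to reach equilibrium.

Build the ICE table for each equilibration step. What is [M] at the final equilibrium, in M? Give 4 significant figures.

Q₀ = 1.1454e-06 vs Keq = 5.1290e-05 ⇒ Q<K, forward
Step 1:
                  X         M         A         G
  I           8.156    0.3308    0.3008    0.7942
  C         -0.2359    0.2359    0.2359    0.1573
  E            7.92    0.5667    0.5367    0.9515
  solve Keq expr → x = 0.07864; check Q = 5.1290e-05

[M]_eq = 0.5667 M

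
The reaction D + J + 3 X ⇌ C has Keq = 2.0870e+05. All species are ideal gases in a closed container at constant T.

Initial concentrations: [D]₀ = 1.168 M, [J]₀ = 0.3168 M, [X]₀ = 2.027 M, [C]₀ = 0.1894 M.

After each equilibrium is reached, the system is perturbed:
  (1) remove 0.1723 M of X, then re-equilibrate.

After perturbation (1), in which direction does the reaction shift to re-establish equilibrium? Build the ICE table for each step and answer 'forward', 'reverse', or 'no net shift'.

Q₀ = 0.06146 vs Keq = 2.0870e+05 ⇒ Q<K, forward
Step 1:
                    D           J           X           C
  I             1.168      0.3168       2.027      0.1894
  C           -0.3168     -0.3168     -0.9504      0.3168
  E            0.8512  2.2835e-06       1.077      0.5062
  solve Keq expr → x = 0.3168; check Q = 2.0870e+05
Then remove 0.1723 M of X.
Step 2:
                    D           J           X           C
  I            0.8512  2.2835e-06      0.9043      0.5062
  C        1.5696e-06  1.5696e-06  4.7089e-06 -1.5696e-06
  E            0.8512  3.8531e-06      0.9043      0.5062
  solve Keq expr → x = -1.5696e-06; check Q = 2.0870e+05

Direction: reverse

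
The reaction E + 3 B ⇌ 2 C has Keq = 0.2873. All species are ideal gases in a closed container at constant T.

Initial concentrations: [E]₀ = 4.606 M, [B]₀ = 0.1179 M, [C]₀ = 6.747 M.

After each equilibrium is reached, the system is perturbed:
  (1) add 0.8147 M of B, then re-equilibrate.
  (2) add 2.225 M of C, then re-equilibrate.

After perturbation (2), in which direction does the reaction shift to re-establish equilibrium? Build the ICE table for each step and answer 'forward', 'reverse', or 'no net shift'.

Direction: reverse

Q₀ = 6031 vs Keq = 0.2873 ⇒ Q>K, reverse
Step 1:
                    E           B           C
  Initial       4.606      0.1179       6.747
  Change       0.8147       2.444      -1.629
  Equil         5.421       2.562       5.118
  solve Keq expr → x = -0.8147; check Q = 0.2873
Then add 0.8147 M of B.
Step 2:
                    E           B           C
  Initial       5.421       3.377       5.118
  Change      -0.2128     -0.6383      0.4255
  Equil         5.208       2.738       5.543
  solve Keq expr → x = 0.2128; check Q = 0.2873
Then add 2.225 M of C.
Step 3:
                    E           B           C
  Initial       5.208       2.738       7.768
  Change       0.1818      0.5453     -0.3635
  Equil          5.39       3.284       7.405
  solve Keq expr → x = -0.1818; check Q = 0.2873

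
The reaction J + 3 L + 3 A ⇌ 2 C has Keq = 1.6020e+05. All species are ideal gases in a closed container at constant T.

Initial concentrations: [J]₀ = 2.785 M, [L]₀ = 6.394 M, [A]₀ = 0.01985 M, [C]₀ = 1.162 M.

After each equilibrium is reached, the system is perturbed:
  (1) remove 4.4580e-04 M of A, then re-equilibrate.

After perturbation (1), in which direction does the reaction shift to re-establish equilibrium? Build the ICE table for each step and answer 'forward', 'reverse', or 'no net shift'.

Q₀ = 237.1 vs Keq = 1.6020e+05 ⇒ Q<K, forward
Step 1:
                    J           L           A           C
  Initial       2.785       6.394     0.01985       1.162
  Change    -0.005855    -0.01756    -0.01756     0.01171
  Equil         2.779       6.376    0.002285       1.174
  solve Keq expr → x = 0.005855; check Q = 1.6020e+05
Then remove 4.4580e-04 M of A.
Step 2:
                    J           L           A           C
  Initial       2.779       6.376    0.001839       1.174
  Change   1.4840e-04  4.4521e-04  4.4521e-04 -2.9681e-04
  Equil         2.779       6.377    0.002285       1.173
  solve Keq expr → x = -1.4840e-04; check Q = 1.6020e+05

Direction: reverse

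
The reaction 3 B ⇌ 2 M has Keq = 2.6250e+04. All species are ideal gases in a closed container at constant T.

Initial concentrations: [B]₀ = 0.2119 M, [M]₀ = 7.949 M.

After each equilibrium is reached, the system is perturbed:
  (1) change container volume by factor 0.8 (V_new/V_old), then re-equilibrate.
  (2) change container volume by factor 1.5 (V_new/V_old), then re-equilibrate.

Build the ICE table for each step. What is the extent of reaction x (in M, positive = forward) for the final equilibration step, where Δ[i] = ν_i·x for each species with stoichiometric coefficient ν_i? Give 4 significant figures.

x = -0.004986 M

Q₀ = 6641 vs Keq = 2.6250e+04 ⇒ Q<K, forward
Step 1:
                    B           M
  I            0.2119       7.949
  C           -0.0773     0.05154
  E            0.1346       8.001
  solve Keq expr → x = 0.02577; check Q = 2.6250e+04
Then change container volume by factor 0.8 (V_new/V_old).
Step 2:
                    B           M
  I            0.1682          10
  C          -0.01198    0.007985
  E            0.1563       10.01
  solve Keq expr → x = 0.003992; check Q = 2.6250e+04
Then change container volume by factor 1.5 (V_new/V_old).
Step 3:
                    B           M
  I            0.1042       6.672
  C           0.01496   -0.009972
  E            0.1191       6.662
  solve Keq expr → x = -0.004986; check Q = 2.6250e+04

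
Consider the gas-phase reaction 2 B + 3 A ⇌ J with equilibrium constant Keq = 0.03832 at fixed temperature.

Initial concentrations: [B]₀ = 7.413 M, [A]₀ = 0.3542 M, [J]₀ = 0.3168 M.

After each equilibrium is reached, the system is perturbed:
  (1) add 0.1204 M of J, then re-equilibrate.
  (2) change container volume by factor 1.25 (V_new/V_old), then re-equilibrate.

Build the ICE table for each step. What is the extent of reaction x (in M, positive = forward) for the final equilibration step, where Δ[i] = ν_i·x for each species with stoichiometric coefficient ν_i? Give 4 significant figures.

x = -0.04011 M

Q₀ = 0.1297 vs Keq = 0.03832 ⇒ Q>K, reverse
Step 1:
                    B           A           J
  Initial       7.413      0.3542      0.3168
  Change      0.09654      0.1448    -0.04827
  Equil          7.51       0.499      0.2685
  solve Keq expr → x = -0.04827; check Q = 0.03832
Then add 0.1204 M of J.
Step 2:
                    B           A           J
  Initial        7.51       0.499      0.3889
  Change      0.03654     0.05481    -0.01827
  Equil         7.546      0.5538      0.3707
  solve Keq expr → x = -0.01827; check Q = 0.03832
Then change container volume by factor 1.25 (V_new/V_old).
Step 3:
                    B           A           J
  Initial       6.037      0.4431      0.2965
  Change      0.08022      0.1203    -0.04011
  Equil         6.117      0.5634      0.2564
  solve Keq expr → x = -0.04011; check Q = 0.03832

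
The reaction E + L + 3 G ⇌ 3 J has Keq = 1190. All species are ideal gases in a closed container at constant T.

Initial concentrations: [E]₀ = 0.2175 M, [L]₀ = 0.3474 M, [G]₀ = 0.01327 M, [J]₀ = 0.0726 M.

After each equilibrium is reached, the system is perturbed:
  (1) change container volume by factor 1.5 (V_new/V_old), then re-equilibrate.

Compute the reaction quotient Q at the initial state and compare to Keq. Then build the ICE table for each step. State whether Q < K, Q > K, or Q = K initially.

Q₀ = 2167; Q > K (proceeds reverse)

Q₀ = 2167 vs Keq = 1190 ⇒ Q>K, reverse
Step 1:
                    E           L           G           J
  Initial      0.2175      0.3474     0.01327      0.0726
  Change   7.9149e-04  7.9149e-04    0.002374   -0.002374
  Equil        0.2183      0.3482     0.01564     0.07023
  solve Keq expr → x = -7.9149e-04; check Q = 1190
Then change container volume by factor 1.5 (V_new/V_old).
Step 2:
                    E           L           G           J
  Initial      0.1455      0.2321     0.01043     0.04682
  Change   8.2498e-04  8.2498e-04    0.002475   -0.002475
  Equil        0.1464       0.233      0.0129     0.04434
  solve Keq expr → x = -8.2498e-04; check Q = 1190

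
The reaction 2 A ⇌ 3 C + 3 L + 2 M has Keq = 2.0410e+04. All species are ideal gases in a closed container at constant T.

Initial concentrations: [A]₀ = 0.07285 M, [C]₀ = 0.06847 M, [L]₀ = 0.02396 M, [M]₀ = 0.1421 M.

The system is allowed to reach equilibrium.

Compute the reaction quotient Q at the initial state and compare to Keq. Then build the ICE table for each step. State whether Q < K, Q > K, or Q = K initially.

Q₀ = 1.6799e-08; Q < K (proceeds forward)

Q₀ = 1.6799e-08 vs Keq = 2.0410e+04 ⇒ Q<K, forward
Step 1:
                    A           C           L           M
  I           0.07285     0.06847     0.02396      0.1421
  C          -0.07284      0.1093      0.1093     0.07284
  E        5.4822e-06      0.1777      0.1332      0.2149
  solve Keq expr → x = 0.03642; check Q = 2.0410e+04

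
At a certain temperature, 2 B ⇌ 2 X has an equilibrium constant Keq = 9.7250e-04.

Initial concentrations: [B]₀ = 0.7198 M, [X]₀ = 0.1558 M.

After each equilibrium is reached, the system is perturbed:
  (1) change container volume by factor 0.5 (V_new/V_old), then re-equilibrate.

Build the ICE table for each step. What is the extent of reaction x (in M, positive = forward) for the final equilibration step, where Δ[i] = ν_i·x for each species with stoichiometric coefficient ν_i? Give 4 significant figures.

x = 0 M

Q₀ = 0.04685 vs Keq = 9.7250e-04 ⇒ Q>K, reverse
Step 1:
                    B           X
  init         0.7198      0.1558
  Δ            0.1293     -0.1293
  eq           0.8491     0.02648
  solve Keq expr → x = -0.06466; check Q = 9.7250e-04
Then change container volume by factor 0.5 (V_new/V_old).
Step 2:
                    B           X
  init          1.698     0.05296
  Δ                 0           0
  eq            1.698     0.05296
  solve Keq expr → x = 0; check Q = 9.7250e-04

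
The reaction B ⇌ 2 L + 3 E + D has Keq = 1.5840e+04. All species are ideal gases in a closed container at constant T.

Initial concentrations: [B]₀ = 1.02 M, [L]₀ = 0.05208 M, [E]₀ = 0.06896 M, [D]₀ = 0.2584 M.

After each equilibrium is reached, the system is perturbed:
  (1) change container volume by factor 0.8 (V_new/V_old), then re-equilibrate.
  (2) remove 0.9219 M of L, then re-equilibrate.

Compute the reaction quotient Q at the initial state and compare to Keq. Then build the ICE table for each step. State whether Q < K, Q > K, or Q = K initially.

Q₀ = 2.2533e-07 vs Keq = 1.5840e+04 ⇒ Q<K, forward
Step 1:
                   B          L          E          D
  init          1.02    0.05208    0.06896     0.2584
  Δ            -1.01       2.02      3.029       1.01
  eq         0.01022      2.072      3.098      1.268
  solve Keq expr → x = 1.01; check Q = 1.5840e+04
Then change container volume by factor 0.8 (V_new/V_old).
Step 2:
                   B          L          E          D
  init       0.01277       2.59      3.873      1.585
  Δ          0.02244   -0.04487   -0.06731   -0.02244
  eq         0.03521      2.545      3.806      1.563
  solve Keq expr → x = -0.02244; check Q = 1.5840e+04
Then remove 0.9219 M of L.
Step 3:
                   B          L          E          D
  init       0.03521      1.623      3.806      1.563
  Δ         -0.01931    0.03862    0.05793    0.01931
  eq          0.0159      1.661      3.864      1.582
  solve Keq expr → x = 0.01931; check Q = 1.5840e+04

Q₀ = 2.2533e-07; Q < K (proceeds forward)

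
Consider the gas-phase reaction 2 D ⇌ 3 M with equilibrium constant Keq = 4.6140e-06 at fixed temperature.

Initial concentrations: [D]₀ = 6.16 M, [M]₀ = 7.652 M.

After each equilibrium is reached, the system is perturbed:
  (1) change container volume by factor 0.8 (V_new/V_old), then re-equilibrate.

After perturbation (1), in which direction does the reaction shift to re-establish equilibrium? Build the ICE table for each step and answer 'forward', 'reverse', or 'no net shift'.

Q₀ = 11.81 vs Keq = 4.6140e-06 ⇒ Q>K, reverse
Step 1:
                    D           M
  Initial        6.16       7.652
  Change        5.046      -7.569
  Equil         11.21     0.08337
  solve Keq expr → x = -2.523; check Q = 4.6140e-06
Then change container volume by factor 0.8 (V_new/V_old).
Step 2:
                    D           M
  Initial       14.01      0.1042
  Change     0.004965   -0.007447
  Equil         14.01     0.09676
  solve Keq expr → x = -0.002482; check Q = 4.6140e-06

Direction: reverse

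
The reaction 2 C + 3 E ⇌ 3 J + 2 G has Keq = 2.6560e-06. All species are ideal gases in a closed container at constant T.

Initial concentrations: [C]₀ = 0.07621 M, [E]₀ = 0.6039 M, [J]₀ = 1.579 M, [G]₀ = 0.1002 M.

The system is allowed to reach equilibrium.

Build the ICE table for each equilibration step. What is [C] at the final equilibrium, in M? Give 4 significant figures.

Q₀ = 30.9 vs Keq = 2.6560e-06 ⇒ Q>K, reverse
Step 1:
                  C         E         J         G
  init      0.07621    0.6039     1.579    0.1002
  Δ          0.1001    0.1501   -0.1501   -0.1001
  eq         0.1763     0.754     1.429 1.1015e-04
  solve Keq expr → x = -0.05004; check Q = 2.6560e-06

[C]_eq = 0.1763 M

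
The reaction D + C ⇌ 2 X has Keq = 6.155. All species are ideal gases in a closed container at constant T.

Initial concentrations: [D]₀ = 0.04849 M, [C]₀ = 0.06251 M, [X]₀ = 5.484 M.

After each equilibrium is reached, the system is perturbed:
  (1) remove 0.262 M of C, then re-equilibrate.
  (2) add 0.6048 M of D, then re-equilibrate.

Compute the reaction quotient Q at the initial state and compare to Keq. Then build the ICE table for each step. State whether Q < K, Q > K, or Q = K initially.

Q₀ = 9922 vs Keq = 6.155 ⇒ Q>K, reverse
Step 1:
                   D          C          X
  Initial    0.04849    0.06251      5.484
  Change       1.193      1.193     -2.386
  Equil        1.242      1.256      3.098
  solve Keq expr → x = -1.193; check Q = 6.155
Then remove 0.262 M of C.
Step 2:
                   D          C          X
  Initial      1.242     0.9936      3.098
  Change     0.07609    0.07609    -0.1522
  Equil        1.318       1.07      2.946
  solve Keq expr → x = -0.07609; check Q = 6.155
Then add 0.6048 M of D.
Step 3:
                   D          C          X
  Initial      1.923       1.07      2.946
  Change     -0.1331    -0.1331     0.2663
  Equil        1.789     0.9366      3.212
  solve Keq expr → x = 0.1331; check Q = 6.155

Q₀ = 9922; Q > K (proceeds reverse)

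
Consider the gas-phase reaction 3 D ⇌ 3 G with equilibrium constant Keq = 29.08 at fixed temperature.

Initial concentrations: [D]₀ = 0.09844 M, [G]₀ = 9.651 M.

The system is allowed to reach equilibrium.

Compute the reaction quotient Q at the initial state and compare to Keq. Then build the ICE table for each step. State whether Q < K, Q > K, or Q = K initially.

Q₀ = 9.4233e+05; Q > K (proceeds reverse)

Q₀ = 9.4233e+05 vs Keq = 29.08 ⇒ Q>K, reverse
Step 1:
                   D          G
  init       0.09844      9.651
  Δ            2.294     -2.294
  eq           2.392      7.357
  solve Keq expr → x = -0.7647; check Q = 29.08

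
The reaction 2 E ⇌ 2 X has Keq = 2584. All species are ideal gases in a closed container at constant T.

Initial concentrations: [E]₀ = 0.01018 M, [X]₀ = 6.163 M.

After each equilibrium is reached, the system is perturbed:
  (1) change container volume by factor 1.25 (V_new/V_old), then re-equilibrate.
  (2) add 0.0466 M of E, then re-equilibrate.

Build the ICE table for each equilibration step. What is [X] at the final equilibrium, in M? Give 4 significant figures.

Q₀ = 3.6651e+05 vs Keq = 2584 ⇒ Q>K, reverse
Step 1:
                    E           X
  Initial     0.01018       6.163
  Change       0.1089     -0.1089
  Equil        0.1191       6.054
  solve Keq expr → x = -0.05446; check Q = 2584
Then change container volume by factor 1.25 (V_new/V_old).
Step 2:
                    E           X
  Initial     0.09528       4.843
  Change            0           0
  Equil       0.09528       4.843
  solve Keq expr → x = 0; check Q = 2584
Then add 0.0466 M of E.
Step 3:
                    E           X
  Initial      0.1419       4.843
  Change      -0.0457      0.0457
  Equil       0.09618       4.889
  solve Keq expr → x = 0.02285; check Q = 2584

[X]_eq = 4.889 M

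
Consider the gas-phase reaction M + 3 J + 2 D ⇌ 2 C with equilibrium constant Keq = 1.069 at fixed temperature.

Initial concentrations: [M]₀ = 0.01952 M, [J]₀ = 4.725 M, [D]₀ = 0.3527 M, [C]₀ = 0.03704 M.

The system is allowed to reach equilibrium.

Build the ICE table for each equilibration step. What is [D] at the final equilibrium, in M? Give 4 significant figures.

[D]_eq = 0.3147 M

Q₀ = 0.005356 vs Keq = 1.069 ⇒ Q<K, forward
Step 1:
                  M         J         D         C
  I         0.01952     4.725    0.3527   0.03704
  C          -0.019  -0.05699  -0.03799   0.03799
  E       5.2280e-04     4.668    0.3147   0.07503
  solve Keq expr → x = 0.019; check Q = 1.069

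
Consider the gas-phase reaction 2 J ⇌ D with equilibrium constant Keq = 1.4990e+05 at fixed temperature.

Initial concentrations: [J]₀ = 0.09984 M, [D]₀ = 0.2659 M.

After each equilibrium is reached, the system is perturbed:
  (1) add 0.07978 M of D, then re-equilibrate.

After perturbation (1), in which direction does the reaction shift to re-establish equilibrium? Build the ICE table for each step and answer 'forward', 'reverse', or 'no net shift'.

Q₀ = 26.68 vs Keq = 1.4990e+05 ⇒ Q<K, forward
Step 1:
                    J           D
  init        0.09984      0.2659
  Δ          -0.09839      0.0492
  eq          0.00145      0.3151
  solve Keq expr → x = 0.0492; check Q = 1.4990e+05
Then add 0.07978 M of D.
Step 2:
                    J           D
  init        0.00145      0.3949
  Δ        1.7302e-04 -8.6511e-05
  eq         0.001623      0.3948
  solve Keq expr → x = -8.6511e-05; check Q = 1.4990e+05

Direction: reverse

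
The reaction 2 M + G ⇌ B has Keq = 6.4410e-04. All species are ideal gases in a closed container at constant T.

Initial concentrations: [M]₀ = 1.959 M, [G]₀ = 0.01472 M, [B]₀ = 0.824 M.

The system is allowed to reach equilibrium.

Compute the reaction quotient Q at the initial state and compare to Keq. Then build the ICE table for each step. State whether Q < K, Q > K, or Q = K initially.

Q₀ = 14.59; Q > K (proceeds reverse)

Q₀ = 14.59 vs Keq = 6.4410e-04 ⇒ Q>K, reverse
Step 1:
                  M         G         B
  Initial     1.959   0.01472     0.824
  Change      1.634    0.8171   -0.8171
  Equil       3.593    0.8318  0.006917
  solve Keq expr → x = -0.8171; check Q = 6.4410e-04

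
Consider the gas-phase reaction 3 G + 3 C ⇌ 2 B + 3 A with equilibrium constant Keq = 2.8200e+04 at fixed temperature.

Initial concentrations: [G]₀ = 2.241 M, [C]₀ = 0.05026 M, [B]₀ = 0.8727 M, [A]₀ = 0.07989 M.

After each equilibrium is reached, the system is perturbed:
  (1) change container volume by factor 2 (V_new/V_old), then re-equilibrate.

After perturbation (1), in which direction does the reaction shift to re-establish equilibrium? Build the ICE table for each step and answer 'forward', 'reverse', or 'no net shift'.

Q₀ = 0.2718 vs Keq = 2.8200e+04 ⇒ Q<K, forward
Step 1:
                  G         C         B         A
  Initial     2.241   0.05026    0.8727   0.07989
  Change   -0.04846  -0.04846   0.03231   0.04846
  Equil       2.193  0.001799     0.905    0.1284
  solve Keq expr → x = 0.01615; check Q = 2.8200e+04
Then change container volume by factor 2 (V_new/V_old).
Step 2:
                  G         C         B         A
  Initial     1.096 8.9972e-04    0.4525   0.06418
  Change  2.2931e-04 2.2931e-04 -1.5288e-04 -2.2931e-04
  Equil       1.096  0.001129    0.4524   0.06395
  solve Keq expr → x = -7.6438e-05; check Q = 2.8200e+04

Direction: reverse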